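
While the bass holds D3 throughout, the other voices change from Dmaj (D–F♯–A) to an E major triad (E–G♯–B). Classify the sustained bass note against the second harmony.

The harmony at that moment is E major triad (E, G♯, B); D3 is not a chord tone.
It is held over (the same pitch as the preceding D3) and then sustained as the same pitch into the next harmony.
Sustained through a change of harmony — a pedal tone.

Pedal tone (pedal point).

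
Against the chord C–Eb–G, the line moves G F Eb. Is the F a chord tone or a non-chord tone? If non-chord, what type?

The harmony at that moment is C minor triad (C, Eb, G); F is not a chord tone.
It is approached by step down from G and left by step down to Eb.
Step in, step out in the same direction — a passing tone.

Non-chord tone — a passing tone.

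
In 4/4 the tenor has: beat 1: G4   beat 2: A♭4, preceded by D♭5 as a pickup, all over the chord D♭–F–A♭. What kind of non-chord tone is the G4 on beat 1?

The harmony at that moment is D♭ major triad (D♭, F, A♭); G4 is not a chord tone.
It is approached by leap down from D♭5 and left by step up to A♭4.
Leap in, step out, metrically accented — an appoggiatura.

Appoggiatura.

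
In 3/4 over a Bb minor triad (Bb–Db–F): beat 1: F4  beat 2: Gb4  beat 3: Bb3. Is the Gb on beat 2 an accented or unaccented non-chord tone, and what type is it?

The harmony at that moment is Bb minor triad (Bb, Db, F); Gb4 is not a chord tone.
It is approached by step up from F4 and left by leap down to Bb3.
Step in, leap out — an escape tone.
It falls on a weak beat, so it is unaccented.

Unaccented escape tone.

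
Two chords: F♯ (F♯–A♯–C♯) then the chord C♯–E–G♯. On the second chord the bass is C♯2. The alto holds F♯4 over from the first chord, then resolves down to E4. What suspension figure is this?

At the second chord the bass is C♯2. The suspended F♯4 lies a fourth above the bass; after resolving down by step to E4, the interval above the bass becomes a third.
Suspension figures are named by those two intervals: 4–3.

4–3 suspension.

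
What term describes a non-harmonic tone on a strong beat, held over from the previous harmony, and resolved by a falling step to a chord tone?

Approach: by preparation — the pitch is first a chord tone, then held (tied or repeated) while the harmony changes under it. Departure: down by step. Metric position: strong.
A prepared dissonance that resolves downward by step — a suspension. (The same figure resolving upward would be a retardation.)

Suspension.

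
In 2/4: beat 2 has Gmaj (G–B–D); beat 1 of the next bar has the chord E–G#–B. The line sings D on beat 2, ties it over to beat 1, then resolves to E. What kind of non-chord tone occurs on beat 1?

The harmony at that moment is E major triad (E, G#, B); D is not a chord tone.
It is held over (the same pitch as the preceding D) and left by step up to E.
Held over from the previous chord and resolving up by step — a retardation.

Retardation.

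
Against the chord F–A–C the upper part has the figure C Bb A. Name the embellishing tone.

The harmony at that moment is F major triad (F, A, C); Bb is not a chord tone.
It is approached by step down from C and left by step down to A.
Step in, step out in the same direction — a passing tone.

Bb is a passing tone.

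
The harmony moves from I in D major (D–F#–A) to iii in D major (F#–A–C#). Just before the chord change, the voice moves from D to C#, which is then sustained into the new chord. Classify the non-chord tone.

C# is an anticipation.

The harmony at that moment is D major triad (D, F#, A); C# is not a chord tone.
It is approached by step down from D and then sustained as the same pitch into the next harmony.
Arriving early and becoming a chord tone when the harmony changes — an anticipation.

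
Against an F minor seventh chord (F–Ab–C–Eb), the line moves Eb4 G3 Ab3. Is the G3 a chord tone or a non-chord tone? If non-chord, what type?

Non-chord tone — an appoggiatura.

The harmony at that moment is F minor seventh chord (F, Ab, C, Eb); G3 is not a chord tone.
It is approached by leap down from Eb4 and left by step up to Ab3.
Leap in, step out — an appoggiatura.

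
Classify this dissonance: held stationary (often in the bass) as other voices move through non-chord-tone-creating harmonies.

Approach: none. Departure: none — a single pitch is sustained while the chords change around it, passing through harmonies that do not contain it.
No melodic motion at all; the dissonance is created entirely by the moving harmonies against the stationary note — a pedal tone (pedal point).

Pedal tone.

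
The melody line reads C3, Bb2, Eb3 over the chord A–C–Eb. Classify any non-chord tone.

Bb2 is an escape tone.

The harmony at that moment is A diminished triad (A, C, Eb); Bb2 is not a chord tone.
It is approached by step down from C3 and left by leap up to Eb3.
Step in, leap out — an escape tone.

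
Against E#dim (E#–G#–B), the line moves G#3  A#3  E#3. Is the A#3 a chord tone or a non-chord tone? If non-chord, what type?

The harmony at that moment is E# diminished triad (E#, G#, B); A#3 is not a chord tone.
It is approached by step up from G#3 and left by leap down to E#3.
Step in, leap out — an escape tone.

Non-chord tone — an escape tone.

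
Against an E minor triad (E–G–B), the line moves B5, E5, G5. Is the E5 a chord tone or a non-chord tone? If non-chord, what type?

Chord tone (the root of E minor triad).

E minor triad contains E, G, B; E is the root, so it is a chord tone.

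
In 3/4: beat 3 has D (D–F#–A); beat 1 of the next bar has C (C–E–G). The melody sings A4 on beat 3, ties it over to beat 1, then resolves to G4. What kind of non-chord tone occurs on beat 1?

The harmony at that moment is C major triad (C, E, G); A4 is not a chord tone.
It is held over (the same pitch as the preceding A4) and left by step down to G4.
Held over from the previous chord and resolving down by step — a suspension.

Suspension.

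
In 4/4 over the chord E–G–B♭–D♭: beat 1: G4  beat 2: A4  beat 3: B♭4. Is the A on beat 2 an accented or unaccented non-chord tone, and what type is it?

Unaccented passing tone.

The harmony at that moment is E diminished seventh chord (E, G, B♭, D♭); A4 is not a chord tone.
It is approached by step up from G4 and left by step up to B♭4.
Step in, step out in the same direction — a passing tone.
It falls on a weak beat, so it is unaccented.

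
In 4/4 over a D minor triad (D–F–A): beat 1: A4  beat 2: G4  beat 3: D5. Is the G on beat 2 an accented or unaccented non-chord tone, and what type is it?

Unaccented escape tone.

The harmony at that moment is D minor triad (D, F, A); G4 is not a chord tone.
It is approached by step down from A4 and left by leap up to D5.
Step in, leap out — an escape tone.
It falls on a weak beat, so it is unaccented.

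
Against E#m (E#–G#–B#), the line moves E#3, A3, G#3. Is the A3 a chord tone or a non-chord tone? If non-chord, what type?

Non-chord tone — an appoggiatura.

The harmony at that moment is E# minor triad (E#, G#, B#); A3 is not a chord tone.
It is approached by leap up from E#3 and left by step down to G#3.
Leap in, step out — an appoggiatura.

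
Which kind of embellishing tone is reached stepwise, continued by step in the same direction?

Passing tone.

Approach: by step. Departure: by step, continuing in the same direction.
Stepwise on both sides with no change of direction means the note fills in the space between two different chord tones — a passing tone. (Had it turned back to its starting note it would be a neighbor tone instead.)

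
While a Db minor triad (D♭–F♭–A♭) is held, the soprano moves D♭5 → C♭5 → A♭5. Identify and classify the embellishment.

C♭5 is an escape tone.

The harmony at that moment is D♭ minor triad (D♭, F♭, A♭); C♭5 is not a chord tone.
It is approached by step down from D♭5 and left by leap up to A♭5.
Step in, leap out — an escape tone.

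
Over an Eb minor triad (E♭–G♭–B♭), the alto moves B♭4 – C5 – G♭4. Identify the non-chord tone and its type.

C5 is an escape tone.

The harmony at that moment is E♭ minor triad (E♭, G♭, B♭); C5 is not a chord tone.
It is approached by step up from B♭4 and left by leap down to G♭4.
Step in, leap out — an escape tone.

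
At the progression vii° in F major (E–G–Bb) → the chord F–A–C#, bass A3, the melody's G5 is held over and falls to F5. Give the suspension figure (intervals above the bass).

At the second chord the bass is A3. The suspended G5 lies a seventh above the bass; after resolving down by step to F5, the interval above the bass becomes a sixth.
Suspension figures are named by those two intervals: 7–6.

7–6 suspension.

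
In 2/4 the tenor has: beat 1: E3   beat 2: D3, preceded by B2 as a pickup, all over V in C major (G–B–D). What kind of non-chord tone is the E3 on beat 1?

The harmony at that moment is G major triad (G, B, D); E3 is not a chord tone.
It is approached by leap up from B2 and left by step down to D3.
Leap in, step out, metrically accented — an appoggiatura.

Appoggiatura.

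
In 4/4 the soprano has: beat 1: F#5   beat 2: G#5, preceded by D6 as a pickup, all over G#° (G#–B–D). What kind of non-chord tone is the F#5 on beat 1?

Appoggiatura.

The harmony at that moment is G# diminished triad (G#, B, D); F#5 is not a chord tone.
It is approached by leap down from D6 and left by step up to G#5.
Leap in, step out, metrically accented — an appoggiatura.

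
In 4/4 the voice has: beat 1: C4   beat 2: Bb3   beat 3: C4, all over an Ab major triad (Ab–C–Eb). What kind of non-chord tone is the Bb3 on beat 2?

Lower neighbor tone.

The harmony at that moment is Ab major triad (Ab, C, Eb); Bb3 is not a chord tone.
It is approached by step down from C4 and left by step up to C4.
Step away and step back to the same note — a neighbor tone (lower neighbor).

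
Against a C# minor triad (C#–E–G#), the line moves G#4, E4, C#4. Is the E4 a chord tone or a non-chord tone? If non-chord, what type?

C# minor triad contains C#, E, G#; E is the third, so it is a chord tone.

Chord tone (the third of C# minor triad).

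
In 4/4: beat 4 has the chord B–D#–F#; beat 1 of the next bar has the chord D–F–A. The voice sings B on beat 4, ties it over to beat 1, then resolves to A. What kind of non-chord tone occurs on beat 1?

The harmony at that moment is D minor triad (D, F, A); B is not a chord tone.
It is held over (the same pitch as the preceding B) and left by step down to A.
Held over from the previous chord and resolving down by step — a suspension.

Suspension.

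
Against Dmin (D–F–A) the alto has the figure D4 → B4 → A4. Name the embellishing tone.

The harmony at that moment is D minor triad (D, F, A); B4 is not a chord tone.
It is approached by leap up from D4 and left by step down to A4.
Leap in, step out — an appoggiatura.

B4 is an appoggiatura.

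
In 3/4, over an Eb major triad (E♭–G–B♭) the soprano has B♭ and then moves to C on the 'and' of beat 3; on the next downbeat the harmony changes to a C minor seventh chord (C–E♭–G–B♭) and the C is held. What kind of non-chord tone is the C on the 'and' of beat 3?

Anticipation.

The harmony at that moment is E♭ major triad (E♭, G, B♭); C is not a chord tone.
It is approached by step up from B♭ and then sustained as the same pitch into the next harmony.
Arriving early and becoming a chord tone when the harmony changes — an anticipation.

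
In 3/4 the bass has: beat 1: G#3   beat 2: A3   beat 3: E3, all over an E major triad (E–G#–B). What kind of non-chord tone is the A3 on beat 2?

The harmony at that moment is E major triad (E, G#, B); A3 is not a chord tone.
It is approached by step up from G#3 and left by leap down to E3.
Step in, leap out, on a weak beat — an escape tone.

Escape tone.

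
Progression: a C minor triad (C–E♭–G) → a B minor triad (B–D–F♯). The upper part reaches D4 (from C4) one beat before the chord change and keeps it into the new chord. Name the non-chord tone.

The harmony at that moment is C minor triad (C, E♭, G); D4 is not a chord tone.
It is approached by step up from C4 and then sustained as the same pitch into the next harmony.
Arriving early and becoming a chord tone when the harmony changes — an anticipation.

D4 is an anticipation.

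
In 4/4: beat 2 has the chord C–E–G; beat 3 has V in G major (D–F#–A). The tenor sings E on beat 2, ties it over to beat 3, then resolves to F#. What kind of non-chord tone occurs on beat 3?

The harmony at that moment is D major triad (D, F#, A); E is not a chord tone.
It is held over (the same pitch as the preceding E) and left by step up to F#.
Held over from the previous chord and resolving up by step — a retardation.

Retardation.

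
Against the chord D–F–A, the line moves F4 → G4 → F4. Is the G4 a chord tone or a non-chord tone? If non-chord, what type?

The harmony at that moment is D minor triad (D, F, A); G4 is not a chord tone.
It is approached by step up from F4 and left by step down to F4.
Step away and step back to the same note — a neighbor tone (upper neighbor).

Non-chord tone — a neighbor tone.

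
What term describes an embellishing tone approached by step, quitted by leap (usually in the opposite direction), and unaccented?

Escape tone.

Approach: by step. Departure: by leap. Metric position: weak.
Step in, leap out, from a weak position — an escape tone (échappée). (It is the mirror image of the appoggiatura, which leaps in and steps out on a strong beat.)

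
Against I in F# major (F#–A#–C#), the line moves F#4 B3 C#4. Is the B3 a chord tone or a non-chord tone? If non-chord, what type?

Non-chord tone — an appoggiatura.

The harmony at that moment is F# major triad (F#, A#, C#); B3 is not a chord tone.
It is approached by leap down from F#4 and left by step up to C#4.
Leap in, step out — an appoggiatura.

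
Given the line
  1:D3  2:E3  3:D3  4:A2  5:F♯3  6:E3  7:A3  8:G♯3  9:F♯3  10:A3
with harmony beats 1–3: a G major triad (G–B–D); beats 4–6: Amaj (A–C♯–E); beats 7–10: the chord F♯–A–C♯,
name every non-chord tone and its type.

The harmony at that moment is G major triad (G, B, D); E3 is not a chord tone.
It is approached by step up from D3 and left by step down to D3.
Step away and step back to the same note — a neighbor tone (upper neighbor).
The harmony at that moment is A major triad (A, C♯, E); F♯3 is not a chord tone.
It is approached by leap up from A2 and left by step down to E3.
Leap in, step out — an appoggiatura.
The harmony at that moment is F♯ minor triad (F♯, A, C♯); G♯3 is not a chord tone.
It is approached by step down from A3 and left by step down to F♯3.
Step in, step out in the same direction — a passing tone.

E3 (beat 2) — neighbor tone; F♯3 (beat 5) — appoggiatura; G♯3 (beat 8) — passing tone.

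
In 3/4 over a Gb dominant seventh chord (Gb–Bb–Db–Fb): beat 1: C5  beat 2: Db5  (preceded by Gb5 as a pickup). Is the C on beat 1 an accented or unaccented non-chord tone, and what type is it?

The harmony at that moment is Gb dominant seventh chord (Gb, Bb, Db, Fb); C5 is not a chord tone.
It is approached by leap down from Gb5 and left by step up to Db5.
Leap in, step out — an appoggiatura.
It falls on the downbeat, so it is accented.

Accented appoggiatura.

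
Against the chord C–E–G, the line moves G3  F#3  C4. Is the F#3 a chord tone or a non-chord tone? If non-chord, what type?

Non-chord tone — an escape tone.

The harmony at that moment is C major triad (C, E, G); F#3 is not a chord tone.
It is approached by step down from G3 and left by leap up to C4.
Step in, leap out — an escape tone.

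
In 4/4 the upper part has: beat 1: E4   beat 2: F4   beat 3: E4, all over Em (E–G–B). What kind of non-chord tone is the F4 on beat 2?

Upper neighbor tone.

The harmony at that moment is E minor triad (E, G, B); F4 is not a chord tone.
It is approached by step up from E4 and left by step down to E4.
Step away and step back to the same note — a neighbor tone (upper neighbor).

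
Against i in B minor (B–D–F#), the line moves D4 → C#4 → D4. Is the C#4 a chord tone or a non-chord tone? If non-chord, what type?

Non-chord tone — a neighbor tone.

The harmony at that moment is B minor triad (B, D, F#); C#4 is not a chord tone.
It is approached by step down from D4 and left by step up to D4.
Step away and step back to the same note — a neighbor tone (lower neighbor).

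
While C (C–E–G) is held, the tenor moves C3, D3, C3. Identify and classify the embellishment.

D3 is a neighbor tone.

The harmony at that moment is C major triad (C, E, G); D3 is not a chord tone.
It is approached by step up from C3 and left by step down to C3.
Step away and step back to the same note — a neighbor tone (upper neighbor).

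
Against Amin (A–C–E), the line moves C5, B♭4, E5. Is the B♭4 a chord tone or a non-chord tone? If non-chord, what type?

Non-chord tone — an escape tone.

The harmony at that moment is A minor triad (A, C, E); B♭4 is not a chord tone.
It is approached by step down from C5 and left by leap up to E5.
Step in, leap out — an escape tone.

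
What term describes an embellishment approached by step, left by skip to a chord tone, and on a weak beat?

Approach: by step. Departure: by leap. Metric position: weak.
Step in, leap out, from a weak position — an escape tone (échappée). (It is the mirror image of the appoggiatura, which leaps in and steps out on a strong beat.)

Escape tone.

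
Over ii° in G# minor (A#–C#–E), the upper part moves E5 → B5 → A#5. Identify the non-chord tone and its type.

B5 is an appoggiatura.

The harmony at that moment is A# diminished triad (A#, C#, E); B5 is not a chord tone.
It is approached by leap up from E5 and left by step down to A#5.
Leap in, step out — an appoggiatura.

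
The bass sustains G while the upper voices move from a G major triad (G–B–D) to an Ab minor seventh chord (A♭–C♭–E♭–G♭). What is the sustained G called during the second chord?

Pedal tone (pedal point).

The harmony at that moment is A♭ minor seventh chord (A♭, C♭, E♭, G♭); G is not a chord tone.
It is held over (the same pitch as the preceding G) and then sustained as the same pitch into the next harmony.
Sustained through a change of harmony — a pedal tone.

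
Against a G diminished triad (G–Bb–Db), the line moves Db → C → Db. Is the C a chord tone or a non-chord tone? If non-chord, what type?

Non-chord tone — a neighbor tone.

The harmony at that moment is G diminished triad (G, Bb, Db); C is not a chord tone.
It is approached by step down from Db and left by step up to Db.
Step away and step back to the same note — a neighbor tone (lower neighbor).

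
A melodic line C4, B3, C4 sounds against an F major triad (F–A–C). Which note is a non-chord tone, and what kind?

The harmony at that moment is F major triad (F, A, C); B3 is not a chord tone.
It is approached by step down from C4 and left by step up to C4.
Step away and step back to the same note — a neighbor tone (lower neighbor).

B3 is a neighbor tone.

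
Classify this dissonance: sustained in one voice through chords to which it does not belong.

Approach: none. Departure: none — a single pitch is sustained while the chords change around it, passing through harmonies that do not contain it.
No melodic motion at all; the dissonance is created entirely by the moving harmonies against the stationary note — a pedal tone (pedal point).

Pedal tone.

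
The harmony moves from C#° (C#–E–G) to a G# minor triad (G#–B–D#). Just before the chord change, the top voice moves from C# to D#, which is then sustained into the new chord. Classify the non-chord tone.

The harmony at that moment is C# diminished triad (C#, E, G); D# is not a chord tone.
It is approached by step up from C# and then sustained as the same pitch into the next harmony.
Arriving early and becoming a chord tone when the harmony changes — an anticipation.

D# is an anticipation.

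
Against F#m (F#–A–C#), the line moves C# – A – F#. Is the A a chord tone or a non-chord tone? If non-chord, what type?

Chord tone (the third of F# minor triad).

F# minor triad contains F#, A, C#; A is the third, so it is a chord tone.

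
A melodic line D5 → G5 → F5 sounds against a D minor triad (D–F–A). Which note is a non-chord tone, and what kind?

G5 is an appoggiatura.

The harmony at that moment is D minor triad (D, F, A); G5 is not a chord tone.
It is approached by leap up from D5 and left by step down to F5.
Leap in, step out — an appoggiatura.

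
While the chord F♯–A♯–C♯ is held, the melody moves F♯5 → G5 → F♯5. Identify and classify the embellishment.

G5 is a neighbor tone.

The harmony at that moment is F♯ major triad (F♯, A♯, C♯); G5 is not a chord tone.
It is approached by step up from F♯5 and left by step down to F♯5.
Step away and step back to the same note — a neighbor tone (upper neighbor).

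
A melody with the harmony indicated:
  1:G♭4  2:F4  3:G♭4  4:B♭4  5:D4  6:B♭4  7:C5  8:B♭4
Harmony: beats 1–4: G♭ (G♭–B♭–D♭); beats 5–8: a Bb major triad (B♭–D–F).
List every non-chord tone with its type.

The harmony at that moment is G♭ major triad (G♭, B♭, D♭); F4 is not a chord tone.
It is approached by step down from G♭4 and left by step up to G♭4.
Step away and step back to the same note — a neighbor tone (lower neighbor).
The harmony at that moment is B♭ major triad (B♭, D, F); C5 is not a chord tone.
It is approached by step up from B♭4 and left by step down to B♭4.
Step away and step back to the same note — a neighbor tone (upper neighbor).

F4 (beat 2) — neighbor tone; C5 (beat 7) — neighbor tone.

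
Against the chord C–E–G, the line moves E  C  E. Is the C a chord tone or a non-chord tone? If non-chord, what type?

C major triad contains C, E, G; C is the root, so it is a chord tone.

Chord tone (the root of C major triad).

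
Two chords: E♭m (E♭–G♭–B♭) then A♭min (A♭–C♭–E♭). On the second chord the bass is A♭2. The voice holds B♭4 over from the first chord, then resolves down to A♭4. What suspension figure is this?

9–8 suspension.

At the second chord the bass is A♭2. The suspended B♭4 lies a ninth above the bass; after resolving down by step to A♭4, the interval above the bass becomes an octave.
Suspension figures are named by those two intervals: 9–8.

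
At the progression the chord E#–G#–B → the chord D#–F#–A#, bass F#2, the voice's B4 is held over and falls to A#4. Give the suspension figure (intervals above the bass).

4–3 suspension.

At the second chord the bass is F#2. The suspended B4 lies a fourth above the bass; after resolving down by step to A#4, the interval above the bass becomes a third.
Suspension figures are named by those two intervals: 4–3.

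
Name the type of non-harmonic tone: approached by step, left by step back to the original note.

Neighbor tone.

Approach: by step. Departure: by step in the opposite direction, back to the starting pitch.
Stepwise on both sides but reversing to return to the same chord tone — a neighbor tone. (Had it continued onward in the same direction it would be a passing tone instead.)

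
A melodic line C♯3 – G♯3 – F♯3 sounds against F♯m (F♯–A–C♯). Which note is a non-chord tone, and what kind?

The harmony at that moment is F♯ minor triad (F♯, A, C♯); G♯3 is not a chord tone.
It is approached by leap up from C♯3 and left by step down to F♯3.
Leap in, step out — an appoggiatura.

G♯3 is an appoggiatura.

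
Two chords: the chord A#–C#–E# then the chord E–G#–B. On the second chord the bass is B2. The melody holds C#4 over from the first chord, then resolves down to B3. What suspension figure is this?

9–8 suspension.

At the second chord the bass is B2. The suspended C#4 lies a ninth above the bass; after resolving down by step to B3, the interval above the bass becomes an octave.
Suspension figures are named by those two intervals: 9–8.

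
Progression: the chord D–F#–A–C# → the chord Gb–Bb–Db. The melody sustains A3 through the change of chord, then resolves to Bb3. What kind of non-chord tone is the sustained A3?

The harmony at that moment is Gb major triad (Gb, Bb, Db); A3 is not a chord tone.
It is held over (the same pitch as the preceding A3) and left by step up to Bb3.
Held over from the previous chord and resolving up by step — a retardation.

A3 is a retardation.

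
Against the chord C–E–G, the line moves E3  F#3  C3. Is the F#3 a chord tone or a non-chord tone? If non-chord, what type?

Non-chord tone — an escape tone.

The harmony at that moment is C major triad (C, E, G); F#3 is not a chord tone.
It is approached by step up from E3 and left by leap down to C3.
Step in, leap out — an escape tone.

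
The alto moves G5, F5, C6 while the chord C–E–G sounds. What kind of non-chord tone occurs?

The harmony at that moment is C major triad (C, E, G); F5 is not a chord tone.
It is approached by step down from G5 and left by leap up to C6.
Step in, leap out — an escape tone.

F5 is an escape tone.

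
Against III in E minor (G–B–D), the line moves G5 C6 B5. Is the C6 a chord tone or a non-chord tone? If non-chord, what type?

The harmony at that moment is G major triad (G, B, D); C6 is not a chord tone.
It is approached by leap up from G5 and left by step down to B5.
Leap in, step out — an appoggiatura.

Non-chord tone — an appoggiatura.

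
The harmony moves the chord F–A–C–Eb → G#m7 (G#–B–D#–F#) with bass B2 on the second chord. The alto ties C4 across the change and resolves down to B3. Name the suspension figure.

9–8 suspension.

At the second chord the bass is B2. The suspended C4 lies a ninth above the bass; after resolving down by step to B3, the interval above the bass becomes an octave.
Suspension figures are named by those two intervals: 9–8.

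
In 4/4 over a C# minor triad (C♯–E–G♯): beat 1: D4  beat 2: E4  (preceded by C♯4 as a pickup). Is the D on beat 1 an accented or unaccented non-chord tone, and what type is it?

Accented passing tone.

The harmony at that moment is C♯ minor triad (C♯, E, G♯); D4 is not a chord tone.
It is approached by step up from C♯4 and left by step up to E4.
Step in, step out in the same direction — a passing tone.
It falls on the downbeat, so it is accented.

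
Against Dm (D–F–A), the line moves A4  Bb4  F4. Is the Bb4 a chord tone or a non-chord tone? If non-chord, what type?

Non-chord tone — an escape tone.

The harmony at that moment is D minor triad (D, F, A); Bb4 is not a chord tone.
It is approached by step up from A4 and left by leap down to F4.
Step in, leap out — an escape tone.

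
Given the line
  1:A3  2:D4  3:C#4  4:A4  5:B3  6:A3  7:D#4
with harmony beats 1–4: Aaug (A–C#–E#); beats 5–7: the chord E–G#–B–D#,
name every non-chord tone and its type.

The harmony at that moment is A augmented triad (A, C#, E#); D4 is not a chord tone.
It is approached by leap up from A3 and left by step down to C#4.
Leap in, step out — an appoggiatura.
The harmony at that moment is E major seventh chord (E, G#, B, D#); A3 is not a chord tone.
It is approached by step down from B3 and left by leap up to D#4.
Step in, leap out — an escape tone.

D4 (beat 2) — appoggiatura; A3 (beat 6) — escape tone.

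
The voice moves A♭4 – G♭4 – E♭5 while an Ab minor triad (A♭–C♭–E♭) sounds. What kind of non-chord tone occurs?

G♭4 is an escape tone.

The harmony at that moment is A♭ minor triad (A♭, C♭, E♭); G♭4 is not a chord tone.
It is approached by step down from A♭4 and left by leap up to E♭5.
Step in, leap out — an escape tone.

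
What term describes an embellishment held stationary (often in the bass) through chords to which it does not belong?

Pedal tone.

Approach: none. Departure: none — a single pitch is sustained while the chords change around it, passing through harmonies that do not contain it.
No melodic motion at all; the dissonance is created entirely by the moving harmonies against the stationary note — a pedal tone (pedal point).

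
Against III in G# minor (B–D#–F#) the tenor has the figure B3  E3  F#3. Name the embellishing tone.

E3 is an appoggiatura.

The harmony at that moment is B major triad (B, D#, F#); E3 is not a chord tone.
It is approached by leap down from B3 and left by step up to F#3.
Leap in, step out — an appoggiatura.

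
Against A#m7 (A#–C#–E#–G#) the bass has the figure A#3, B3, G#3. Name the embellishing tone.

B3 is an escape tone.

The harmony at that moment is A# minor seventh chord (A#, C#, E#, G#); B3 is not a chord tone.
It is approached by step up from A#3 and left by leap down to G#3.
Step in, leap out — an escape tone.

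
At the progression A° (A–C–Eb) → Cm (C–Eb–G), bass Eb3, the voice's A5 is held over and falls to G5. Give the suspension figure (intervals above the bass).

At the second chord the bass is Eb3. The suspended A5 lies a fourth above the bass; after resolving down by step to G5, the interval above the bass becomes a third.
Suspension figures are named by those two intervals: 4–3.

4–3 suspension.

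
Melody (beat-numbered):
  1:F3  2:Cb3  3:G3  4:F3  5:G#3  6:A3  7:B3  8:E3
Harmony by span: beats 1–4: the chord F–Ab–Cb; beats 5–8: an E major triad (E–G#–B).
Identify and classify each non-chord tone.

The harmony at that moment is F diminished triad (F, Ab, Cb); G3 is not a chord tone.
It is approached by leap up from Cb3 and left by step down to F3.
Leap in, step out — an appoggiatura.
The harmony at that moment is E major triad (E, G#, B); A3 is not a chord tone.
It is approached by step up from G#3 and left by step up to B3.
Step in, step out in the same direction — a passing tone.

G3 (beat 3) — appoggiatura; A3 (beat 6) — passing tone.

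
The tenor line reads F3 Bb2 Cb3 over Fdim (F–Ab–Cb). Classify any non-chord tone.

The harmony at that moment is F diminished triad (F, Ab, Cb); Bb2 is not a chord tone.
It is approached by leap down from F3 and left by step up to Cb3.
Leap in, step out — an appoggiatura.

Bb2 is an appoggiatura.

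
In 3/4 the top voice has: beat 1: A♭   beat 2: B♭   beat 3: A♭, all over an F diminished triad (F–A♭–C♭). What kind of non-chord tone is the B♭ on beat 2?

The harmony at that moment is F diminished triad (F, A♭, C♭); B♭ is not a chord tone.
It is approached by step up from A♭ and left by step down to A♭.
Step away and step back to the same note — a neighbor tone (upper neighbor).

Upper neighbor tone.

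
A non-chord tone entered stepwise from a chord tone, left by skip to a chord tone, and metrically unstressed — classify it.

Approach: by step. Departure: by leap. Metric position: weak.
Step in, leap out, from a weak position — an escape tone (échappée). (It is the mirror image of the appoggiatura, which leaps in and steps out on a strong beat.)

Escape tone.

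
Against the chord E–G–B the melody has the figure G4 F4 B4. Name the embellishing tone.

F4 is an escape tone.

The harmony at that moment is E minor triad (E, G, B); F4 is not a chord tone.
It is approached by step down from G4 and left by leap up to B4.
Step in, leap out — an escape tone.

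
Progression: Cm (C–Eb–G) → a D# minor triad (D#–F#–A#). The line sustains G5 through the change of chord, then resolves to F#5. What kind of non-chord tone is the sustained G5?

The harmony at that moment is D# minor triad (D#, F#, A#); G5 is not a chord tone.
It is held over (the same pitch as the preceding G5) and left by step down to F#5.
Held over from the previous chord and resolving down by step — a suspension.

G5 is a suspension.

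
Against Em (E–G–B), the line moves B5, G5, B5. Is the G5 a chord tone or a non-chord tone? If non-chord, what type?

E minor triad contains E, G, B; G is the third, so it is a chord tone.

Chord tone (the third of E minor triad).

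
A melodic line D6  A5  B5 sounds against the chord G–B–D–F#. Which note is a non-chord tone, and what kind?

A5 is an appoggiatura.

The harmony at that moment is G major seventh chord (G, B, D, F#); A5 is not a chord tone.
It is approached by leap down from D6 and left by step up to B5.
Leap in, step out — an appoggiatura.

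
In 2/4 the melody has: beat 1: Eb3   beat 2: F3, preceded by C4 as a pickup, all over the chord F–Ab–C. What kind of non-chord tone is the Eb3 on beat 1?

The harmony at that moment is F minor triad (F, Ab, C); Eb3 is not a chord tone.
It is approached by leap down from C4 and left by step up to F3.
Leap in, step out, metrically accented — an appoggiatura.

Appoggiatura.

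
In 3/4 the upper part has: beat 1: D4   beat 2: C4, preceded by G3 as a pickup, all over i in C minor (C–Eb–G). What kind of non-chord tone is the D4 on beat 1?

The harmony at that moment is C minor triad (C, Eb, G); D4 is not a chord tone.
It is approached by leap up from G3 and left by step down to C4.
Leap in, step out, metrically accented — an appoggiatura.

Appoggiatura.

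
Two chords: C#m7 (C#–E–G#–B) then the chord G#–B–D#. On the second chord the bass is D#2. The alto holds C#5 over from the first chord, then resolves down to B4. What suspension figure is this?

At the second chord the bass is D#2. The suspended C#5 lies a seventh above the bass; after resolving down by step to B4, the interval above the bass becomes a sixth.
Suspension figures are named by those two intervals: 7–6.

7–6 suspension.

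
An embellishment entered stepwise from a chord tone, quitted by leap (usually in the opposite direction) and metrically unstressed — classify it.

Escape tone.

Approach: by step. Departure: by leap. Metric position: weak.
Step in, leap out, from a weak position — an escape tone (échappée). (It is the mirror image of the appoggiatura, which leaps in and steps out on a strong beat.)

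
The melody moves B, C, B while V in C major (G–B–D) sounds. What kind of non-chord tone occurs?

C is a neighbor tone.

The harmony at that moment is G major triad (G, B, D); C is not a chord tone.
It is approached by step up from B and left by step down to B.
Step away and step back to the same note — a neighbor tone (upper neighbor).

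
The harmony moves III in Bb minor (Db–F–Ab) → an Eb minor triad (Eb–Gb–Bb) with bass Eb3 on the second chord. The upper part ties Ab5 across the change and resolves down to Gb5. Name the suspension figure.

At the second chord the bass is Eb3. The suspended Ab5 lies a fourth above the bass; after resolving down by step to Gb5, the interval above the bass becomes a third.
Suspension figures are named by those two intervals: 4–3.

4–3 suspension.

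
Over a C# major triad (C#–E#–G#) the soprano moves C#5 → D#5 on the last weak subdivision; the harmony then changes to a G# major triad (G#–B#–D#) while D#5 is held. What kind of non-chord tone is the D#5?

The harmony at that moment is C# major triad (C#, E#, G#); D#5 is not a chord tone.
It is approached by step up from C#5 and then sustained as the same pitch into the next harmony.
Arriving early and becoming a chord tone when the harmony changes — an anticipation.

D#5 is an anticipation.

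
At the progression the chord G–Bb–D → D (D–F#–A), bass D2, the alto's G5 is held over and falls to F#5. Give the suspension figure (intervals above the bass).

At the second chord the bass is D2. The suspended G5 lies a fourth above the bass; after resolving down by step to F#5, the interval above the bass becomes a third.
Suspension figures are named by those two intervals: 4–3.

4–3 suspension.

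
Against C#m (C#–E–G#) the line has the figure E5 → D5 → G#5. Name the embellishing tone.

D5 is an escape tone.

The harmony at that moment is C# minor triad (C#, E, G#); D5 is not a chord tone.
It is approached by step down from E5 and left by leap up to G#5.
Step in, leap out — an escape tone.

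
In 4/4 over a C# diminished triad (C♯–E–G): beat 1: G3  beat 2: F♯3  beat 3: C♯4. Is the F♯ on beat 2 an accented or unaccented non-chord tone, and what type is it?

Unaccented escape tone.

The harmony at that moment is C♯ diminished triad (C♯, E, G); F♯3 is not a chord tone.
It is approached by step down from G3 and left by leap up to C♯4.
Step in, leap out — an escape tone.
It falls on a weak beat, so it is unaccented.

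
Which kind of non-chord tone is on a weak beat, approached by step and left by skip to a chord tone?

Approach: by step. Departure: by leap. Metric position: weak.
Step in, leap out, from a weak position — an escape tone (échappée). (It is the mirror image of the appoggiatura, which leaps in and steps out on a strong beat.)

Escape tone.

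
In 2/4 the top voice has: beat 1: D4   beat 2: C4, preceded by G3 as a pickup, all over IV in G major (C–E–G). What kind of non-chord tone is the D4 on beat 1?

The harmony at that moment is C major triad (C, E, G); D4 is not a chord tone.
It is approached by leap up from G3 and left by step down to C4.
Leap in, step out, metrically accented — an appoggiatura.

Appoggiatura.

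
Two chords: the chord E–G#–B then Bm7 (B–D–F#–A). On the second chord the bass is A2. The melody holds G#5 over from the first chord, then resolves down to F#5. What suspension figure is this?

At the second chord the bass is A2. The suspended G#5 lies a seventh above the bass; after resolving down by step to F#5, the interval above the bass becomes a sixth.
Suspension figures are named by those two intervals: 7–6.

7–6 suspension.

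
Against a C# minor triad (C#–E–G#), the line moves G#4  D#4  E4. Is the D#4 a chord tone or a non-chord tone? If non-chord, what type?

Non-chord tone — an appoggiatura.

The harmony at that moment is C# minor triad (C#, E, G#); D#4 is not a chord tone.
It is approached by leap down from G#4 and left by step up to E4.
Leap in, step out — an appoggiatura.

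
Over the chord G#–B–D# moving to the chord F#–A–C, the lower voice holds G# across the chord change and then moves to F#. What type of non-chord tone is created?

G# is a suspension.

The harmony at that moment is F# diminished triad (F#, A, C); G# is not a chord tone.
It is held over (the same pitch as the preceding G#) and left by step down to F#.
Held over from the previous chord and resolving down by step — a suspension.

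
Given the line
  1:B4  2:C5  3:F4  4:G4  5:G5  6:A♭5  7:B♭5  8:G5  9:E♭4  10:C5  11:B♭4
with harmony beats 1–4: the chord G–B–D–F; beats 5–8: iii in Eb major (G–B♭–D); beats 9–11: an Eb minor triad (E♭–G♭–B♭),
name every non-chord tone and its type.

The harmony at that moment is G dominant seventh chord (G, B, D, F); C5 is not a chord tone.
It is approached by step up from B4 and left by leap down to F4.
Step in, leap out — an escape tone.
The harmony at that moment is G minor triad (G, B♭, D); A♭5 is not a chord tone.
It is approached by step up from G5 and left by step up to B♭5.
Step in, step out in the same direction — a passing tone.
The harmony at that moment is E♭ minor triad (E♭, G♭, B♭); C5 is not a chord tone.
It is approached by leap up from E♭4 and left by step down to B♭4.
Leap in, step out — an appoggiatura.

C5 (beat 2) — escape tone; A♭5 (beat 6) — passing tone; C5 (beat 10) — appoggiatura.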